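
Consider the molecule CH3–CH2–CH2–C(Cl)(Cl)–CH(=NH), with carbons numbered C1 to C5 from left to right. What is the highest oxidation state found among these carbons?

+2

Tallying each carbon's bonds:
C1: 1C, 3H → 0 − 3 = -3
C2: 2C, 2H → 0 − 2 = -2
C3: 2C, 2H → 0 − 2 = -2
C4: 2C, 2Cl → 0 + 2 = +2
C5: 1C, 1H, 2N → 0 − 1 + 2 = +1
The highest value is +2.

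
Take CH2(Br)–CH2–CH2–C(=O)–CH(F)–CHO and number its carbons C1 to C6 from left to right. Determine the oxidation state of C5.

Each bond to a more electronegative atom (O, N, halogen) counts +1, each bond to a less electronegative atom (H, metal, B, Si) counts −1, and each C–C bond counts 0.
C5 has one bond to C (0), one bond to C (0), one bond to F (+1), one bond to H (-1).
Oxidation state = 0 + 0 + 1 − 1 = 0.

0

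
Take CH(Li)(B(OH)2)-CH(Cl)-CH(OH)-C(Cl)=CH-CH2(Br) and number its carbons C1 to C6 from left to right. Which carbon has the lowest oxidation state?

Tallying each carbon's bonds:
C1: 1C, 1H, 1Li, 1B → 0 − 1 − 1 − 1 = -3
C2: 2C, 1H, 1Cl → 0 − 1 + 1 = 0
C3: 2C, 1H, 1O → 0 − 1 + 1 = 0
C4: 3C, 1Cl → 0 + 1 = +1
C5: 3C, 1H → 0 − 1 = -1
C6: 1C, 2H, 1Br → 0 − 2 + 1 = -1
The most reduced carbon is C1 at -3.

C1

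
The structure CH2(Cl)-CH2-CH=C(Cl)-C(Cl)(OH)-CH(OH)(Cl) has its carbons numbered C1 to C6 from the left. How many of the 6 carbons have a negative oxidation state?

3

Tallying each carbon's bonds:
C1: 1C, 2H, 1Cl → 0 − 2 + 1 = -1
C2: 2C, 2H → 0 − 2 = -2
C3: 3C, 1H → 0 − 1 = -1
C4: 3C, 1Cl → 0 + 1 = +1
C5: 2C, 1O, 1Cl → 0 + 1 + 1 = +2
C6: 1C, 1H, 1O, 1Cl → 0 − 1 + 1 + 1 = +1
3 carbons (C1, C2, C3) meet the condition.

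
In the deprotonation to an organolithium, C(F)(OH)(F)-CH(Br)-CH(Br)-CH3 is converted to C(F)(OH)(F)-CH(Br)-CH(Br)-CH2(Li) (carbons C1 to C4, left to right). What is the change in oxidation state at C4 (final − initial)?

0

Before: C4 has 1 bond to C, 3 bonds to H → oxidation state -3.
After: C4 has 1 bond to C, 2 bonds to H, 1 bond to Li → oxidation state -3.
Δ = -3 − (-3) = 0, so no net redox change at C4.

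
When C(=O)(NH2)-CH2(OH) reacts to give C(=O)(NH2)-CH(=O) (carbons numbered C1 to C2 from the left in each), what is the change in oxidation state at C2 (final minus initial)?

+2

Before: C2 has 1 bond to C, 2 bonds to H, 1 bond to O → oxidation state -1.
After: C2 has 1 bond to C, 1 bond to H, 2 bonds to O → oxidation state +1.
Δ = +1 − (-1) = +2, so this is an oxidation at C2.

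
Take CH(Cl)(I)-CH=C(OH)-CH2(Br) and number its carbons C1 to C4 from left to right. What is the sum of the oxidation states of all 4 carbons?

0

Assign +1 per bond to O/N/halogen, −1 per bond to H or an electropositive element, and 0 per bond to carbon. Tallying each carbon:
C1: 1C, 1H, 1Cl, 1I → 0 − 1 + 1 + 1 = +1
C2: 3C, 1H → 0 − 1 = -1
C3: 3C, 1O → 0 + 1 = +1
C4: 1C, 2H, 1Br → 0 − 2 + 1 = -1
Sum = +1 − 1 + 1 − 1 = 0.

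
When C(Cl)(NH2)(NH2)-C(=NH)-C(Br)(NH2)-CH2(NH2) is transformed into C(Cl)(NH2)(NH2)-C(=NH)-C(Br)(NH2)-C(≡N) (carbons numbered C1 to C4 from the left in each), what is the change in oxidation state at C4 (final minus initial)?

+4

Before: C4 has 1 bond to C, 2 bonds to H, 1 bond to N → oxidation state -1.
After: C4 has 1 bond to C, 3 bonds to N → oxidation state +3.
Δ = +3 − (-1) = +4, so this is an oxidation at C4.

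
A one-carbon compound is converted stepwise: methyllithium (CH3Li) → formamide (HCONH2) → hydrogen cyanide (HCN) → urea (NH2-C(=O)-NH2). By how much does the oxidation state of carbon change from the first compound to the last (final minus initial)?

+8

Carbon oxidation states along the series — methyllithium: -4, formamide: +2, hydrogen cyanide: +2, urea: +4.
Net change = +4 − (-4) = +8.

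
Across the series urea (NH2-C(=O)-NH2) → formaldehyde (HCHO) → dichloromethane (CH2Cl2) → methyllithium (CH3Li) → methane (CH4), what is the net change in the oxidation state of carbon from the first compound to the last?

Carbon oxidation states along the series — urea: +4, formaldehyde: 0, dichloromethane: 0, methyllithium: -4, methane: -4.
Net change = -4 − (+4) = -8.

-8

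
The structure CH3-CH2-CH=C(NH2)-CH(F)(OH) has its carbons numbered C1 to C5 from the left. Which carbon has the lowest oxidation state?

Assign +1 per bond to O/N/halogen, −1 per bond to H or an electropositive element, and 0 per bond to carbon. Tallying each carbon:
C1: 1C, 3H → 0 − 3 = -3
C2: 2C, 2H → 0 − 2 = -2
C3: 3C, 1H → 0 − 1 = -1
C4: 3C, 1N → 0 + 1 = +1
C5: 1C, 1H, 1O, 1F → 0 − 1 + 1 + 1 = +1
The most reduced carbon is C1 at -3.

C1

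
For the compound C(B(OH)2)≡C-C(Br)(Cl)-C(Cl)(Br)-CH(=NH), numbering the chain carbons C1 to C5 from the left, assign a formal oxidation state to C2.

C2 has a triple bond to C (3×0 = 0), one bond to C (0).
Oxidation state = 0 + 0 = 0.

0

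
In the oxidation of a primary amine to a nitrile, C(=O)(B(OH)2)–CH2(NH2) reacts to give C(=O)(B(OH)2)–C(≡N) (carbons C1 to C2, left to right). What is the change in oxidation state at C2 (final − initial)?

+4

Before: C2 has 1 bond to C, 2 bonds to H, 1 bond to N → oxidation state -1.
After: C2 has 1 bond to C, 3 bonds to N → oxidation state +3.
Δ = +3 − (-1) = +4, so this is an oxidation at C2.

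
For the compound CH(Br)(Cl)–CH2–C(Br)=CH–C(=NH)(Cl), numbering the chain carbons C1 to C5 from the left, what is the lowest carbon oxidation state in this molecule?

Count +1 for every bond to an atom more electronegative than carbon and −1 for every bond to one less electronegative; C–C bonds are 0. Tallying each carbon:
C1: 1C, 1H, 1Cl, 1Br → 0 − 1 + 1 + 1 = +1
C2: 2C, 2H → 0 − 2 = -2
C3: 3C, 1Br → 0 + 1 = +1
C4: 3C, 1H → 0 − 1 = -1
C5: 1C, 2N, 1Cl → 0 + 2 + 1 = +3
The lowest value is -2.

-2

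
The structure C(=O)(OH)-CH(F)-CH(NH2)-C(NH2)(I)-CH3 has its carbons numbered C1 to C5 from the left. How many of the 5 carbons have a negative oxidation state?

1

Tallying each carbon's bonds:
C1: 1C, 3O → 0 + 3 = +3
C2: 2C, 1H, 1F → 0 − 1 + 1 = 0
C3: 2C, 1H, 1N → 0 − 1 + 1 = 0
C4: 2C, 1N, 1I → 0 + 1 + 1 = +2
C5: 1C, 3H → 0 − 3 = -3
1 carbon (C5) meets the condition.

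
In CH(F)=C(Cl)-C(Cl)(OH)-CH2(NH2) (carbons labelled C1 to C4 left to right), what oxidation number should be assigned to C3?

Assign +1 per bond to O/N/halogen, −1 per bond to H or an electropositive element, and 0 per bond to carbon.
C3 has one bond to C (0), one bond to C (0), one bond to Cl (+1), one bond to O (+1).
Oxidation state = 0 + 0 + 1 + 1 = +2.

+2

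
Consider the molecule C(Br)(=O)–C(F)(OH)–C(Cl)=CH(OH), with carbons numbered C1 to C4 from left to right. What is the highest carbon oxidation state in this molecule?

Tallying each carbon's bonds:
C1: 1C, 2O, 1Br → 0 + 2 + 1 = +3
C2: 2C, 1O, 1F → 0 + 1 + 1 = +2
C3: 3C, 1Cl → 0 + 1 = +1
C4: 2C, 1H, 1O → 0 − 1 + 1 = 0
The highest value is +3.

+3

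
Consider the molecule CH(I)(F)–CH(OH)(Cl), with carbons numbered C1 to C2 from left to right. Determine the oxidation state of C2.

Count +1 for every bond to an atom more electronegative than carbon and −1 for every bond to one less electronegative; C–C bonds are 0.
C2 has one bond to C (0), one bond to H (-1), one bond to O (+1), one bond to Cl (+1).
Oxidation state = 0 − 1 + 1 + 1 = +1.

+1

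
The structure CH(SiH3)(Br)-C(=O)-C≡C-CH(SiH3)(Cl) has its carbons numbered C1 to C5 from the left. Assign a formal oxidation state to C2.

Count +1 for every bond to an atom more electronegative than carbon and −1 for every bond to one less electronegative; C–C bonds are 0.
C2 has one bond to C (0), one bond to C (0), a double bond to O (2×+1 = +2).
Oxidation state = 0 + 0 + 2 = +2.

+2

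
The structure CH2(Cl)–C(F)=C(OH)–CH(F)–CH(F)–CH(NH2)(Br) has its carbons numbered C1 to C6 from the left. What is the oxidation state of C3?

C3 has a double bond to C (2×0 = 0), one bond to C (0), one bond to O (+1).
Oxidation state = 0 + 0 + 1 = +1.

+1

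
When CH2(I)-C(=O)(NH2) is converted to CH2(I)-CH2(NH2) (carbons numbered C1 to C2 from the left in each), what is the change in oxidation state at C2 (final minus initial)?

Before: C2 has 1 bond to C, 2 bonds to O, 1 bond to N → oxidation state +3.
After: C2 has 1 bond to C, 2 bonds to H, 1 bond to N → oxidation state -1.
Δ = -1 − (+3) = -4, so this is a reduction at C2.

-4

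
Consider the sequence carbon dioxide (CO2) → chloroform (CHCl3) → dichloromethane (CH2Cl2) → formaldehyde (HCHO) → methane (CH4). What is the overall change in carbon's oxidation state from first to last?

Carbon oxidation states along the series — carbon dioxide: +4, chloroform: +2, dichloromethane: 0, formaldehyde: 0, methane: -4.
Net change = -4 − (+4) = -8.

-8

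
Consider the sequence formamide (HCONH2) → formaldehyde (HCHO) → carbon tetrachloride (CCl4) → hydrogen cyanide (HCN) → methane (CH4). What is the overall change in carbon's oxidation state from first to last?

-6

Carbon oxidation states along the series — formamide: +2, formaldehyde: 0, carbon tetrachloride: +4, hydrogen cyanide: +2, methane: -4.
Net change = -4 − (+2) = -6.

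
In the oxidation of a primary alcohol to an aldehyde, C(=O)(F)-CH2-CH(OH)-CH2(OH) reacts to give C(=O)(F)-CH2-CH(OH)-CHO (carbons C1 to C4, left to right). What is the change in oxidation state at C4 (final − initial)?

+2

Before: C4 has 1 bond to C, 2 bonds to H, 1 bond to O → oxidation state -1.
After: C4 has 1 bond to C, 1 bond to H, 2 bonds to O → oxidation state +1.
Δ = +1 − (-1) = +2, so this is an oxidation at C4.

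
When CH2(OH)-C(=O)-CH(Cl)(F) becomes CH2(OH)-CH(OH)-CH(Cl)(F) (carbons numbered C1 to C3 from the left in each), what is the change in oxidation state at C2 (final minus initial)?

-2

Before: C2 has 2 bonds to C, 2 bonds to O → oxidation state +2.
After: C2 has 2 bonds to C, 1 bond to H, 1 bond to O → oxidation state 0.
Δ = 0 − (+2) = -2, so this is a reduction at C2.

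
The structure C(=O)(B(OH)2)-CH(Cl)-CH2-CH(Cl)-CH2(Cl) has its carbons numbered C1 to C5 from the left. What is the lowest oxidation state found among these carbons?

Tallying each carbon's bonds:
C1: 1C, 2O, 1B → 0 + 2 − 1 = +1
C2: 2C, 1H, 1Cl → 0 − 1 + 1 = 0
C3: 2C, 2H → 0 − 2 = -2
C4: 2C, 1H, 1Cl → 0 − 1 + 1 = 0
C5: 1C, 2H, 1Cl → 0 − 2 + 1 = -1
The lowest value is -2.

-2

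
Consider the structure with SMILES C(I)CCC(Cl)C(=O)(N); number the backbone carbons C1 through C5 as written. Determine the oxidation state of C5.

+3

C5 has one bond to C (0), a double bond to O (2×+1 = +2), one bond to N (+1).
Oxidation state = 0 + 2 + 1 = +3.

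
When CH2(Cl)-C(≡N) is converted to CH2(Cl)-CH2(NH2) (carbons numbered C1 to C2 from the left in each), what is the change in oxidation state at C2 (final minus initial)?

-4

Before: C2 has 1 bond to C, 3 bonds to N → oxidation state +3.
After: C2 has 1 bond to C, 2 bonds to H, 1 bond to N → oxidation state -1.
Δ = -1 − (+3) = -4, so this is a reduction at C2.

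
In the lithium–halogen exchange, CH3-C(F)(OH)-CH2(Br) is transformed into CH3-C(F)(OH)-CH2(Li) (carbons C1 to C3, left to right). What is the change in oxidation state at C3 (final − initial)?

Before: C3 has 1 bond to C, 2 bonds to H, 1 bond to Br → oxidation state -1.
After: C3 has 1 bond to C, 2 bonds to H, 1 bond to Li → oxidation state -3.
Δ = -3 − (-1) = -2, so this is a reduction at C3.

-2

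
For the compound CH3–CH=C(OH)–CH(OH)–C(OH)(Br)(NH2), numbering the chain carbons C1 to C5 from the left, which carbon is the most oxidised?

Count +1 for every bond to an atom more electronegative than carbon and −1 for every bond to one less electronegative; C–C bonds are 0. Tallying each carbon:
C1: 1C, 3H → 0 − 3 = -3
C2: 3C, 1H → 0 − 1 = -1
C3: 3C, 1O → 0 + 1 = +1
C4: 2C, 1H, 1O → 0 − 1 + 1 = 0
C5: 1C, 1O, 1N, 1Br → 0 + 1 + 1 + 1 = +3
The most oxidised carbon is C5 at +3.

C5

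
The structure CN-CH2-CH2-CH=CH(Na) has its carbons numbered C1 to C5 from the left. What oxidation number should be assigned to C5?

C5 has a double bond to C (2×0 = 0), one bond to Na (-1), one bond to H (-1).
Oxidation state = 0 − 1 − 1 = -2.

-2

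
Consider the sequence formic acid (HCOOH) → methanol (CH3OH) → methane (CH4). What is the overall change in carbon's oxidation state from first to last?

-6

Carbon oxidation states along the series — formic acid: +2, methanol: -2, methane: -4.
Net change = -4 − (+2) = -6.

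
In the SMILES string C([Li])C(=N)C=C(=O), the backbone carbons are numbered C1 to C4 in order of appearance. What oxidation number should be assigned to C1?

Bonds to more-electronegative neighbours contribute +1 each, bonds to H or metals contribute −1 each, and C–C bonds contribute 0.
C1 has one bond to C (0), one bond to H (-1), one bond to H (-1), one bond to Li (-1).
Oxidation state = 0 − 1 − 1 − 1 = -3.

-3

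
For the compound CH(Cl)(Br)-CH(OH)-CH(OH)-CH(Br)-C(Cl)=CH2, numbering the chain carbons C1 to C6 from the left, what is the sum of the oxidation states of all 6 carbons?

Tallying each carbon's bonds:
C1: 1C, 1H, 1Cl, 1Br → 0 − 1 + 1 + 1 = +1
C2: 2C, 1H, 1O → 0 − 1 + 1 = 0
C3: 2C, 1H, 1O → 0 − 1 + 1 = 0
C4: 2C, 1H, 1Br → 0 − 1 + 1 = 0
C5: 3C, 1Cl → 0 + 1 = +1
C6: 2C, 2H → 0 − 2 = -2
Sum = +1 + 0 + 0 + 0 + 1 − 2 = 0.

0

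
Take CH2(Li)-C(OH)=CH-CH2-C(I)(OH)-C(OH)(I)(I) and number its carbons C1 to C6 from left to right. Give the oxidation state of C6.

+3

Each bond to a more electronegative atom (O, N, halogen) counts +1, each bond to a less electronegative atom (H, metal, B, Si) counts −1, and each C–C bond counts 0.
C6 has one bond to C (0), one bond to O (+1), one bond to I (+1), one bond to I (+1).
Oxidation state = 0 + 1 + 1 + 1 = +3.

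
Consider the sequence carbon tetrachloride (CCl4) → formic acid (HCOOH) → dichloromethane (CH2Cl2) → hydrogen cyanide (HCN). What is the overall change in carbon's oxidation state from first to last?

Carbon oxidation states along the series — carbon tetrachloride: +4, formic acid: +2, dichloromethane: 0, hydrogen cyanide: +2.
Net change = +2 − (+4) = -2.

-2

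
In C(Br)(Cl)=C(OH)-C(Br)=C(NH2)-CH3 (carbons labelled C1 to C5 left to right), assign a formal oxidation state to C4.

+1

C4 has a double bond to C (2×0 = 0), one bond to C (0), one bond to N (+1).
Oxidation state = 0 + 0 + 1 = +1.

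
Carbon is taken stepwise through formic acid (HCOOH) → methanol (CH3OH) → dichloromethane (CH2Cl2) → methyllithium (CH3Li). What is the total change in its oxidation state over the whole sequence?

-6

Carbon oxidation states along the series — formic acid: +2, methanol: -2, dichloromethane: 0, methyllithium: -4.
Net change = -4 − (+2) = -6.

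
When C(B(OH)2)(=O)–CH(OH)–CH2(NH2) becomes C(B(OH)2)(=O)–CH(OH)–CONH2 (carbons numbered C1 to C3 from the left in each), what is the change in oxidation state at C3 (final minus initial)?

+4

Before: C3 has 1 bond to C, 2 bonds to H, 1 bond to N → oxidation state -1.
After: C3 has 1 bond to C, 2 bonds to O, 1 bond to N → oxidation state +3.
Δ = +3 − (-1) = +4, so this is an oxidation at C3.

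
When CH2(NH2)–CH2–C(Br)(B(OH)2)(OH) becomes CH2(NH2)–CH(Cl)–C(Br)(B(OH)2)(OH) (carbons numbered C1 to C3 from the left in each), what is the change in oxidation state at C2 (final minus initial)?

Before: C2 has 2 bonds to C, 2 bonds to H → oxidation state -2.
After: C2 has 2 bonds to C, 1 bond to H, 1 bond to Cl → oxidation state 0.
Δ = 0 − (-2) = +2, so this is an oxidation at C2.

+2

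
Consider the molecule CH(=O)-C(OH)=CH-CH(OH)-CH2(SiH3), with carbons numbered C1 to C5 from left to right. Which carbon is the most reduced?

Bonds to more-electronegative neighbours contribute +1 each, bonds to H or metals contribute −1 each, and C–C bonds contribute 0. Tallying each carbon:
C1: 1C, 1H, 2O → 0 − 1 + 2 = +1
C2: 3C, 1O → 0 + 1 = +1
C3: 3C, 1H → 0 − 1 = -1
C4: 2C, 1H, 1O → 0 − 1 + 1 = 0
C5: 1C, 2H, 1Si → 0 − 2 − 1 = -3
The most reduced carbon is C5 at -3.

C5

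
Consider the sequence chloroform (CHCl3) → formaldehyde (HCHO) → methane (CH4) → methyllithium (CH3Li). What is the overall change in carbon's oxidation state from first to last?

-6

Carbon oxidation states along the series — chloroform: +2, formaldehyde: 0, methane: -4, methyllithium: -4.
Net change = -4 − (+2) = -6.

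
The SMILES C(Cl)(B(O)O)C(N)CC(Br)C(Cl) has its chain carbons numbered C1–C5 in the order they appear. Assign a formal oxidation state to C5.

-1

Assign +1 per bond to O/N/halogen, −1 per bond to H or an electropositive element, and 0 per bond to carbon.
C5 has one bond to C (0), one bond to H (-1), one bond to Cl (+1), one bond to H (-1).
Oxidation state = 0 − 1 + 1 − 1 = -1.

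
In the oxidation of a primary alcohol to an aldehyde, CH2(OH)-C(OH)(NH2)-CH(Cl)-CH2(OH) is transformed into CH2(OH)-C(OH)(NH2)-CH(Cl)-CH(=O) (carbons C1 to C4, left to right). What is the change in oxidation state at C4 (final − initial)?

+2

Before: C4 has 1 bond to C, 2 bonds to H, 1 bond to O → oxidation state -1.
After: C4 has 1 bond to C, 1 bond to H, 2 bonds to O → oxidation state +1.
Δ = +1 − (-1) = +2, so this is an oxidation at C4.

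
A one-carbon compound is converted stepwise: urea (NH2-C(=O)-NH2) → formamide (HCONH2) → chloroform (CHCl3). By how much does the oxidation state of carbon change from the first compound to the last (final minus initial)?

Carbon oxidation states along the series — urea: +4, formamide: +2, chloroform: +2.
Net change = +2 − (+4) = -2.

-2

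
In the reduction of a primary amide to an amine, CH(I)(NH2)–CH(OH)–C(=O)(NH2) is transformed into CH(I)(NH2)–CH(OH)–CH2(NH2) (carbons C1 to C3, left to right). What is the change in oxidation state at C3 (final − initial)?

-4

Before: C3 has 1 bond to C, 2 bonds to O, 1 bond to N → oxidation state +3.
After: C3 has 1 bond to C, 2 bonds to H, 1 bond to N → oxidation state -1.
Δ = -1 − (+3) = -4, so this is a reduction at C3.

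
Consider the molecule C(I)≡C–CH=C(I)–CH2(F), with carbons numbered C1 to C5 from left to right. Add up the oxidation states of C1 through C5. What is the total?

0

Each bond to a more electronegative atom (O, N, halogen) counts +1, each bond to a less electronegative atom (H, metal, B, Si) counts −1, and each C–C bond counts 0. Tallying each carbon:
C1: 3C, 1I → 0 + 1 = +1
C2: 4C → 0 = 0
C3: 3C, 1H → 0 − 1 = -1
C4: 3C, 1I → 0 + 1 = +1
C5: 1C, 2H, 1F → 0 − 2 + 1 = -1
Sum = +1 + 0 − 1 + 1 − 1 = 0.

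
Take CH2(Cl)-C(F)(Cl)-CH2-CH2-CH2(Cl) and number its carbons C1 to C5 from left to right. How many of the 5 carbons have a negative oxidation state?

4

Count +1 for every bond to an atom more electronegative than carbon and −1 for every bond to one less electronegative; C–C bonds are 0. Tallying each carbon:
C1: 1C, 2H, 1Cl → 0 − 2 + 1 = -1
C2: 2C, 1F, 1Cl → 0 + 1 + 1 = +2
C3: 2C, 2H → 0 − 2 = -2
C4: 2C, 2H → 0 − 2 = -2
C5: 1C, 2H, 1Cl → 0 − 2 + 1 = -1
4 carbons (C1, C3, C4, C5) meet the condition.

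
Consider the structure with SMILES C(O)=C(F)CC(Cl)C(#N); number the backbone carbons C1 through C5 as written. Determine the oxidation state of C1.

C1 has a double bond to C (2×0 = 0), one bond to O (+1), one bond to H (-1).
Oxidation state = 0 + 1 − 1 = 0.

0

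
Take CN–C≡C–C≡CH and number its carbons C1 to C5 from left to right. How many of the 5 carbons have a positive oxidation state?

Assign +1 per bond to O/N/halogen, −1 per bond to H or an electropositive element, and 0 per bond to carbon. Tallying each carbon:
C1: 1C, 3N → 0 + 3 = +3
C2: 4C → 0 = 0
C3: 4C → 0 = 0
C4: 4C → 0 = 0
C5: 3C, 1H → 0 − 1 = -1
1 carbon (C1) meets the condition.

1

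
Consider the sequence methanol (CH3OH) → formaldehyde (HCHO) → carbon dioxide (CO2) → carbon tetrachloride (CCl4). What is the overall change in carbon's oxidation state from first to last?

+6

Carbon oxidation states along the series — methanol: -2, formaldehyde: 0, carbon dioxide: +4, carbon tetrachloride: +4.
Net change = +4 − (-2) = +6.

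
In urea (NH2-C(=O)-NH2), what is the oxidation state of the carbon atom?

+4

Bonds to more-electronegative neighbours contribute +1 each, bonds to H or metals contribute −1 each, and C–C bonds contribute 0.
The carbon has one bond to N (+1), a double bond to O (2×+1 = +2), one bond to N (+1).
Oxidation state = +1 + 2 + 1 = +4.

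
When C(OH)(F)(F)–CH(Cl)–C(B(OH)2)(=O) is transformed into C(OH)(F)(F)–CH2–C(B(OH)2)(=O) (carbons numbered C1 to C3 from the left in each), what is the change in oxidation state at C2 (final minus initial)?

Before: C2 has 2 bonds to C, 1 bond to H, 1 bond to Cl → oxidation state 0.
After: C2 has 2 bonds to C, 2 bonds to H → oxidation state -2.
Δ = -2 − (0) = -2, so this is a reduction at C2.

-2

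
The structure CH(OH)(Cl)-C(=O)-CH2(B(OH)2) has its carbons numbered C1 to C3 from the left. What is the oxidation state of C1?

+1

Assign +1 per bond to O/N/halogen, −1 per bond to H or an electropositive element, and 0 per bond to carbon.
C1 has one bond to C (0), one bond to O (+1), one bond to H (-1), one bond to Cl (+1).
Oxidation state = 0 + 1 − 1 + 1 = +1.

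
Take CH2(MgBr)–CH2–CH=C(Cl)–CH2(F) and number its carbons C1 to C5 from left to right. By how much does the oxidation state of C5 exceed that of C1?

C5: 1C, 2H, 1F → 0 − 2 + 1 = -1
C1: 1C, 2H, 1Mg → 0 − 2 − 1 = -3
Difference: -1 − (-3) = +2.

+2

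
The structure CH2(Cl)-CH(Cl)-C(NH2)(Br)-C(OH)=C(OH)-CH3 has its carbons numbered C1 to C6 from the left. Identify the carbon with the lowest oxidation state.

C6

Count +1 for every bond to an atom more electronegative than carbon and −1 for every bond to one less electronegative; C–C bonds are 0. Tallying each carbon:
C1: 1C, 2H, 1Cl → 0 − 2 + 1 = -1
C2: 2C, 1H, 1Cl → 0 − 1 + 1 = 0
C3: 2C, 1N, 1Br → 0 + 1 + 1 = +2
C4: 3C, 1O → 0 + 1 = +1
C5: 3C, 1O → 0 + 1 = +1
C6: 1C, 3H → 0 − 3 = -3
The most reduced carbon is C6 at -3.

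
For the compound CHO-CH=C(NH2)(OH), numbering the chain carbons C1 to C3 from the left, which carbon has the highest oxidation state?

Tallying each carbon's bonds:
C1: 1C, 1H, 2O → 0 − 1 + 2 = +1
C2: 3C, 1H → 0 − 1 = -1
C3: 2C, 1O, 1N → 0 + 1 + 1 = +2
The most oxidised carbon is C3 at +2.

C3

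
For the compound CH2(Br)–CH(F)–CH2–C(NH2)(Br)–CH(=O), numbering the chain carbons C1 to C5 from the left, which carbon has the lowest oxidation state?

Tallying each carbon's bonds:
C1: 1C, 2H, 1Br → 0 − 2 + 1 = -1
C2: 2C, 1H, 1F → 0 − 1 + 1 = 0
C3: 2C, 2H → 0 − 2 = -2
C4: 2C, 1N, 1Br → 0 + 1 + 1 = +2
C5: 1C, 1H, 2O → 0 − 1 + 2 = +1
The most reduced carbon is C3 at -2.

C3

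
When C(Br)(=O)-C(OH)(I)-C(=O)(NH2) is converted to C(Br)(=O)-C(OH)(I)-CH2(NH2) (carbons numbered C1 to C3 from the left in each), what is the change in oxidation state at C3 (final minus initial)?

-4

Before: C3 has 1 bond to C, 2 bonds to O, 1 bond to N → oxidation state +3.
After: C3 has 1 bond to C, 2 bonds to H, 1 bond to N → oxidation state -1.
Δ = -1 − (+3) = -4, so this is a reduction at C3.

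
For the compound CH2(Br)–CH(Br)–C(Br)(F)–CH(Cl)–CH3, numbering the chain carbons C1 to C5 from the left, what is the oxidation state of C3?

C3 has one bond to C (0), one bond to C (0), one bond to Br (+1), one bond to F (+1).
Oxidation state = 0 + 0 + 1 + 1 = +2.

+2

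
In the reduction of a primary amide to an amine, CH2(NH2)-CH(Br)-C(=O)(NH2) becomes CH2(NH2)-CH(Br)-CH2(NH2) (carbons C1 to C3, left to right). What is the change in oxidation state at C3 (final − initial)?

Before: C3 has 1 bond to C, 2 bonds to O, 1 bond to N → oxidation state +3.
After: C3 has 1 bond to C, 2 bonds to H, 1 bond to N → oxidation state -1.
Δ = -1 − (+3) = -4, so this is a reduction at C3.

-4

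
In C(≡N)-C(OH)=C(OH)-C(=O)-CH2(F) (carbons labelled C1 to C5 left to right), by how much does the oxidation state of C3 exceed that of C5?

+2

C3: 3C, 1O → 0 + 1 = +1
C5: 1C, 2H, 1F → 0 − 2 + 1 = -1
Difference: +1 − (-1) = +2.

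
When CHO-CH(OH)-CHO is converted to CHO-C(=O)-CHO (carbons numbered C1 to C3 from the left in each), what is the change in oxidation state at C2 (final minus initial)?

+2

Before: C2 has 2 bonds to C, 1 bond to H, 1 bond to O → oxidation state 0.
After: C2 has 2 bonds to C, 2 bonds to O → oxidation state +2.
Δ = +2 − (0) = +2, so this is an oxidation at C2.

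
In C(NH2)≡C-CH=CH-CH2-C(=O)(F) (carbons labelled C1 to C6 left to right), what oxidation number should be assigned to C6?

+3

C6 has one bond to C (0), a double bond to O (2×+1 = +2), one bond to F (+1).
Oxidation state = 0 + 2 + 1 = +3.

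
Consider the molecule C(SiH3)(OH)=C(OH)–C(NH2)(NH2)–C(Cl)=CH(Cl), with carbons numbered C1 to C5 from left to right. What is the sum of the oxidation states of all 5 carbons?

Tallying each carbon's bonds:
C1: 2C, 1O, 1Si → 0 + 1 − 1 = 0
C2: 3C, 1O → 0 + 1 = +1
C3: 2C, 2N → 0 + 2 = +2
C4: 3C, 1Cl → 0 + 1 = +1
C5: 2C, 1H, 1Cl → 0 − 1 + 1 = 0
Sum = 0 + 1 + 2 + 1 + 0 = +4.

+4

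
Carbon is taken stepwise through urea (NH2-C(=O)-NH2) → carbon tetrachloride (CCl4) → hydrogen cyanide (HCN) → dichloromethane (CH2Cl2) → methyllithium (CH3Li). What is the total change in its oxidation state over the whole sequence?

Carbon oxidation states along the series — urea: +4, carbon tetrachloride: +4, hydrogen cyanide: +2, dichloromethane: 0, methyllithium: -4.
Net change = -4 − (+4) = -8.

-8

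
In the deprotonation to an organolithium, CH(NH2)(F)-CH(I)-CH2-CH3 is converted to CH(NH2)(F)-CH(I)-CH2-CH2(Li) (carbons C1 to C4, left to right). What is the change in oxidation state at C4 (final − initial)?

Before: C4 has 1 bond to C, 3 bonds to H → oxidation state -3.
After: C4 has 1 bond to C, 2 bonds to H, 1 bond to Li → oxidation state -3.
Δ = -3 − (-3) = 0, so no net redox change at C4.

0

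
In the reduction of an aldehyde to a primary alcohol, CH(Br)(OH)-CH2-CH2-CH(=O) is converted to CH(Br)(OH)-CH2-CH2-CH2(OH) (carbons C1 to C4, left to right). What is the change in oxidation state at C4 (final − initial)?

Before: C4 has 1 bond to C, 1 bond to H, 2 bonds to O → oxidation state +1.
After: C4 has 1 bond to C, 2 bonds to H, 1 bond to O → oxidation state -1.
Δ = -1 − (+1) = -2, so this is a reduction at C4.

-2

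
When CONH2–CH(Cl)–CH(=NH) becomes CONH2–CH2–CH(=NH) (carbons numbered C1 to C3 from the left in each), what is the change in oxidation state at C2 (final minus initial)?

Before: C2 has 2 bonds to C, 1 bond to H, 1 bond to Cl → oxidation state 0.
After: C2 has 2 bonds to C, 2 bonds to H → oxidation state -2.
Δ = -2 − (0) = -2, so this is a reduction at C2.

-2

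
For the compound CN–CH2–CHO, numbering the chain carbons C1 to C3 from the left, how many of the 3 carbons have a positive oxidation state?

2

Tallying each carbon's bonds:
C1: 1C, 3N → 0 + 3 = +3
C2: 2C, 2H → 0 − 2 = -2
C3: 1C, 1H, 2O → 0 − 1 + 2 = +1
2 carbons (C1, C3) meet the condition.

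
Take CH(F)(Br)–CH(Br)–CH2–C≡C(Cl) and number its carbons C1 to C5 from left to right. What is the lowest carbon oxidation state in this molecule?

Tallying each carbon's bonds:
C1: 1C, 1H, 1F, 1Br → 0 − 1 + 1 + 1 = +1
C2: 2C, 1H, 1Br → 0 − 1 + 1 = 0
C3: 2C, 2H → 0 − 2 = -2
C4: 4C → 0 = 0
C5: 3C, 1Cl → 0 + 1 = +1
The lowest value is -2.

-2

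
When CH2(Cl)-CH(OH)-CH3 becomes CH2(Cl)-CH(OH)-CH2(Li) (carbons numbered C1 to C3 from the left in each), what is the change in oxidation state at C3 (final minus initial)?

Before: C3 has 1 bond to C, 3 bonds to H → oxidation state -3.
After: C3 has 1 bond to C, 2 bonds to H, 1 bond to Li → oxidation state -3.
Δ = -3 − (-3) = 0, so no net redox change at C3.

0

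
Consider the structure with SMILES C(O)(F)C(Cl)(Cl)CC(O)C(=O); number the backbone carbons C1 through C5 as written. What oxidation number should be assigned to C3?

-2

C3 has one bond to C (0), one bond to C (0), one bond to H (-1), one bond to H (-1).
Oxidation state = 0 + 0 − 1 − 1 = -2.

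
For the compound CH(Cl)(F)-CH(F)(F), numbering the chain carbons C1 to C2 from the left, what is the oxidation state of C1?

+1

Assign +1 per bond to O/N/halogen, −1 per bond to H or an electropositive element, and 0 per bond to carbon.
C1 has one bond to C (0), one bond to H (-1), one bond to Cl (+1), one bond to F (+1).
Oxidation state = 0 − 1 + 1 + 1 = +1.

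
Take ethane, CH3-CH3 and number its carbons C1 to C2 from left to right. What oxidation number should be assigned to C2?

C2 has one bond to H (-1), one bond to H (-1), one bond to H (-1), one bond to C (0).
Oxidation state = -1 − 1 − 1 + 0 = -3.

-3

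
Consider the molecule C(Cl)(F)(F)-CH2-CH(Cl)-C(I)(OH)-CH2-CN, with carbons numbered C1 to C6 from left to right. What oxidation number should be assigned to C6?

Each bond to a more electronegative atom (O, N, halogen) counts +1, each bond to a less electronegative atom (H, metal, B, Si) counts −1, and each C–C bond counts 0.
C6 has one bond to C (0), a triple bond to N (3×+1 = +3).
Oxidation state = 0 + 3 = +3.

+3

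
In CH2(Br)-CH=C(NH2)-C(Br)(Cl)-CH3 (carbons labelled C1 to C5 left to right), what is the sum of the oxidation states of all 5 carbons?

-2

Tallying each carbon's bonds:
C1: 1C, 2H, 1Br → 0 − 2 + 1 = -1
C2: 3C, 1H → 0 − 1 = -1
C3: 3C, 1N → 0 + 1 = +1
C4: 2C, 1Cl, 1Br → 0 + 1 + 1 = +2
C5: 1C, 3H → 0 − 3 = -3
Sum = -1 − 1 + 1 + 2 − 3 = -2.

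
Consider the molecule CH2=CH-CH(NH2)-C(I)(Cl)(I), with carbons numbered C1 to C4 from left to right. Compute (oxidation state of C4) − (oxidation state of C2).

C4: 1C, 1Cl, 2I → 0 + 1 + 2 = +3
C2: 3C, 1H → 0 − 1 = -1
Difference: +3 − (-1) = +4.

+4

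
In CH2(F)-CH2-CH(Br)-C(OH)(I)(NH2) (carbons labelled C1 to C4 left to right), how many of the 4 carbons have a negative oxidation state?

Assign +1 per bond to O/N/halogen, −1 per bond to H or an electropositive element, and 0 per bond to carbon. Tallying each carbon:
C1: 1C, 2H, 1F → 0 − 2 + 1 = -1
C2: 2C, 2H → 0 − 2 = -2
C3: 2C, 1H, 1Br → 0 − 1 + 1 = 0
C4: 1C, 1O, 1N, 1I → 0 + 1 + 1 + 1 = +3
2 carbons (C1, C2) meet the condition.

2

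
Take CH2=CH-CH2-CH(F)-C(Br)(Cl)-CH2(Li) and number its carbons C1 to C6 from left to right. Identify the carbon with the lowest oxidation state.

C6

Count +1 for every bond to an atom more electronegative than carbon and −1 for every bond to one less electronegative; C–C bonds are 0. Tallying each carbon:
C1: 2C, 2H → 0 − 2 = -2
C2: 3C, 1H → 0 − 1 = -1
C3: 2C, 2H → 0 − 2 = -2
C4: 2C, 1H, 1F → 0 − 1 + 1 = 0
C5: 2C, 1Cl, 1Br → 0 + 1 + 1 = +2
C6: 1C, 2H, 1Li → 0 − 2 − 1 = -3
The most reduced carbon is C6 at -3.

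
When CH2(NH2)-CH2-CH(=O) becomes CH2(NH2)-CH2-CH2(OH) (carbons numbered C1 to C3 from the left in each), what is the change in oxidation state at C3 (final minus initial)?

-2

Before: C3 has 1 bond to C, 1 bond to H, 2 bonds to O → oxidation state +1.
After: C3 has 1 bond to C, 2 bonds to H, 1 bond to O → oxidation state -1.
Δ = -1 − (+1) = -2, so this is a reduction at C3.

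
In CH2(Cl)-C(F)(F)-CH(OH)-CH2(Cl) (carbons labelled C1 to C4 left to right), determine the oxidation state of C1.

C1 has one bond to C (0), one bond to H (-1), one bond to Cl (+1), one bond to H (-1).
Oxidation state = 0 − 1 + 1 − 1 = -1.

-1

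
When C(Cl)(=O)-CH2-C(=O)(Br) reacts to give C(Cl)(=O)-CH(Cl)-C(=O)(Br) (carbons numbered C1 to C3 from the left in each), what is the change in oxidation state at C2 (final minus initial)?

+2

Before: C2 has 2 bonds to C, 2 bonds to H → oxidation state -2.
After: C2 has 2 bonds to C, 1 bond to H, 1 bond to Cl → oxidation state 0.
Δ = 0 − (-2) = +2, so this is an oxidation at C2.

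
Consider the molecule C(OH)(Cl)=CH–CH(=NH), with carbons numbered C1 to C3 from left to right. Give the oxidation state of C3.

+1

Count +1 for every bond to an atom more electronegative than carbon and −1 for every bond to one less electronegative; C–C bonds are 0.
C3 has one bond to C (0), a double bond to N (2×+1 = +2), one bond to H (-1).
Oxidation state = 0 + 2 − 1 = +1.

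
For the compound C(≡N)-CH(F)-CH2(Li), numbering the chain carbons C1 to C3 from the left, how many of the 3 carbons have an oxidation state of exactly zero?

Bonds to more-electronegative neighbours contribute +1 each, bonds to H or metals contribute −1 each, and C–C bonds contribute 0. Tallying each carbon:
C1: 1C, 3N → 0 + 3 = +3
C2: 2C, 1H, 1F → 0 − 1 + 1 = 0
C3: 1C, 2H, 1Li → 0 − 2 − 1 = -3
1 carbon (C2) meets the condition.

1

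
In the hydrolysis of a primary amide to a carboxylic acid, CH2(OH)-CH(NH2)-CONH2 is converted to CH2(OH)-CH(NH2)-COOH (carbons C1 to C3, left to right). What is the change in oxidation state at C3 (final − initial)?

0

Before: C3 has 1 bond to C, 2 bonds to O, 1 bond to N → oxidation state +3.
After: C3 has 1 bond to C, 3 bonds to O → oxidation state +3.
Δ = +3 − (+3) = 0, so no net redox change at C3.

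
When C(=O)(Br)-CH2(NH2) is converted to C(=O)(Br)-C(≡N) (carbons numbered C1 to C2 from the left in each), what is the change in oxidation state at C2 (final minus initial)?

Before: C2 has 1 bond to C, 2 bonds to H, 1 bond to N → oxidation state -1.
After: C2 has 1 bond to C, 3 bonds to N → oxidation state +3.
Δ = +3 − (-1) = +4, so this is an oxidation at C2.

+4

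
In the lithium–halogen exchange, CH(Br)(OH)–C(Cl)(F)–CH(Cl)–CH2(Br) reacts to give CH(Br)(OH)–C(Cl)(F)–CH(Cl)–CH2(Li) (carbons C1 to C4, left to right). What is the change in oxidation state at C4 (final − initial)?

Before: C4 has 1 bond to C, 2 bonds to H, 1 bond to Br → oxidation state -1.
After: C4 has 1 bond to C, 2 bonds to H, 1 bond to Li → oxidation state -3.
Δ = -3 − (-1) = -2, so this is a reduction at C4.

-2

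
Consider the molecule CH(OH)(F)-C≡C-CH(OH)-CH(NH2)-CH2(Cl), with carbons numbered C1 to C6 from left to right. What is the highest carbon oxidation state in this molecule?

Tallying each carbon's bonds:
C1: 1C, 1H, 1O, 1F → 0 − 1 + 1 + 1 = +1
C2: 4C → 0 = 0
C3: 4C → 0 = 0
C4: 2C, 1H, 1O → 0 − 1 + 1 = 0
C5: 2C, 1H, 1N → 0 − 1 + 1 = 0
C6: 1C, 2H, 1Cl → 0 − 2 + 1 = -1
The highest value is +1.

+1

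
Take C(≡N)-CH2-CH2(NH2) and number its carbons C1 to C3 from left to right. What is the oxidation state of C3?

-1

C3 has one bond to C (0), one bond to H (-1), one bond to H (-1), one bond to N (+1).
Oxidation state = 0 − 1 − 1 + 1 = -1.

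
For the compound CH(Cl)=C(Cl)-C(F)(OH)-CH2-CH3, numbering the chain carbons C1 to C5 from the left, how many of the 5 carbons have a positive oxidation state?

Assign +1 per bond to O/N/halogen, −1 per bond to H or an electropositive element, and 0 per bond to carbon. Tallying each carbon:
C1: 2C, 1H, 1Cl → 0 − 1 + 1 = 0
C2: 3C, 1Cl → 0 + 1 = +1
C3: 2C, 1O, 1F → 0 + 1 + 1 = +2
C4: 2C, 2H → 0 − 2 = -2
C5: 1C, 3H → 0 − 3 = -3
2 carbons (C2, C3) meet the condition.

2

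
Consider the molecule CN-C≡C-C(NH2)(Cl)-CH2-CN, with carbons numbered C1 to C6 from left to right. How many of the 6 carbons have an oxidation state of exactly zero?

Tallying each carbon's bonds:
C1: 1C, 3N → 0 + 3 = +3
C2: 4C → 0 = 0
C3: 4C → 0 = 0
C4: 2C, 1N, 1Cl → 0 + 1 + 1 = +2
C5: 2C, 2H → 0 − 2 = -2
C6: 1C, 3N → 0 + 3 = +3
2 carbons (C2, C3) meet the condition.

2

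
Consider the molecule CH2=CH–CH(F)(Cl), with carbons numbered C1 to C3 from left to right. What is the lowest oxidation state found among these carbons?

-2

Tallying each carbon's bonds:
C1: 2C, 2H → 0 − 2 = -2
C2: 3C, 1H → 0 − 1 = -1
C3: 1C, 1H, 1F, 1Cl → 0 − 1 + 1 + 1 = +1
The lowest value is -2.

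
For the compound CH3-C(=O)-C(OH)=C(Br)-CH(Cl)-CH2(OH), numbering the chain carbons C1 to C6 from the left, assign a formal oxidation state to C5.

0

Bonds to more-electronegative neighbours contribute +1 each, bonds to H or metals contribute −1 each, and C–C bonds contribute 0.
C5 has one bond to C (0), one bond to C (0), one bond to H (-1), one bond to Cl (+1).
Oxidation state = 0 + 0 − 1 + 1 = 0.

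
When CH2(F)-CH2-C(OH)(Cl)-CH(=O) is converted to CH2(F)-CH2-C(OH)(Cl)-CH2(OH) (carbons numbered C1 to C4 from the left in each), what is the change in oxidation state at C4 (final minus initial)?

Before: C4 has 1 bond to C, 1 bond to H, 2 bonds to O → oxidation state +1.
After: C4 has 1 bond to C, 2 bonds to H, 1 bond to O → oxidation state -1.
Δ = -1 − (+1) = -2, so this is a reduction at C4.

-2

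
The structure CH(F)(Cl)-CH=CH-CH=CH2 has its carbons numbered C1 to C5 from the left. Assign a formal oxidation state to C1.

Each bond to a more electronegative atom (O, N, halogen) counts +1, each bond to a less electronegative atom (H, metal, B, Si) counts −1, and each C–C bond counts 0.
C1 has one bond to C (0), one bond to H (-1), one bond to F (+1), one bond to Cl (+1).
Oxidation state = 0 − 1 + 1 + 1 = +1.

+1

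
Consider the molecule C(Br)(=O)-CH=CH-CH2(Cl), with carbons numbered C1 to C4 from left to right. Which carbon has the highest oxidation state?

C1

Bonds to more-electronegative neighbours contribute +1 each, bonds to H or metals contribute −1 each, and C–C bonds contribute 0. Tallying each carbon:
C1: 1C, 2O, 1Br → 0 + 2 + 1 = +3
C2: 3C, 1H → 0 − 1 = -1
C3: 3C, 1H → 0 − 1 = -1
C4: 1C, 2H, 1Cl → 0 − 2 + 1 = -1
The most oxidised carbon is C1 at +3.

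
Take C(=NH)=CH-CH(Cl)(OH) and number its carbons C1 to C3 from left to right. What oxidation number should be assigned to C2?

-1

Assign +1 per bond to O/N/halogen, −1 per bond to H or an electropositive element, and 0 per bond to carbon.
C2 has a double bond to C (2×0 = 0), one bond to C (0), one bond to H (-1).
Oxidation state = 0 + 0 − 1 = -1.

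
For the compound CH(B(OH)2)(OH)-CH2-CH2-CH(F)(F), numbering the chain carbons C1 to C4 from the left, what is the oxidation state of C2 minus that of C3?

0

C2: 2C, 2H → 0 − 2 = -2
C3: 2C, 2H → 0 − 2 = -2
Difference: -2 − (-2) = 0.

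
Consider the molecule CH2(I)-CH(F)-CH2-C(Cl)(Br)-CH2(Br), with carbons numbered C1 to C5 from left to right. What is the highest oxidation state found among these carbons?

Assign +1 per bond to O/N/halogen, −1 per bond to H or an electropositive element, and 0 per bond to carbon. Tallying each carbon:
C1: 1C, 2H, 1I → 0 − 2 + 1 = -1
C2: 2C, 1H, 1F → 0 − 1 + 1 = 0
C3: 2C, 2H → 0 − 2 = -2
C4: 2C, 1Cl, 1Br → 0 + 1 + 1 = +2
C5: 1C, 2H, 1Br → 0 − 2 + 1 = -1
The highest value is +2.

+2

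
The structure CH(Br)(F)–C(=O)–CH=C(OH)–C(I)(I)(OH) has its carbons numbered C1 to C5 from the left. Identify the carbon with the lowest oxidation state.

C3

Tallying each carbon's bonds:
C1: 1C, 1H, 1F, 1Br → 0 − 1 + 1 + 1 = +1
C2: 2C, 2O → 0 + 2 = +2
C3: 3C, 1H → 0 − 1 = -1
C4: 3C, 1O → 0 + 1 = +1
C5: 1C, 1O, 2I → 0 + 1 + 2 = +3
The most reduced carbon is C3 at -1.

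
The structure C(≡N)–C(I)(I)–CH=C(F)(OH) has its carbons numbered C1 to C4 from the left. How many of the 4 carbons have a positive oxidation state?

Bonds to more-electronegative neighbours contribute +1 each, bonds to H or metals contribute −1 each, and C–C bonds contribute 0. Tallying each carbon:
C1: 1C, 3N → 0 + 3 = +3
C2: 2C, 2I → 0 + 2 = +2
C3: 3C, 1H → 0 − 1 = -1
C4: 2C, 1O, 1F → 0 + 1 + 1 = +2
3 carbons (C1, C2, C4) meet the condition.

3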